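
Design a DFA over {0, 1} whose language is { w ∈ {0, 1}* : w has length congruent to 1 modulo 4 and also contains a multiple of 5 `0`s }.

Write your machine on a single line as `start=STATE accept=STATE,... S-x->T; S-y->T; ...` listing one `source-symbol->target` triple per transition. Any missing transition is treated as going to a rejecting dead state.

Build one automaton per condition and run them in lockstep. One (4 states) tracks the input length modulo 4; the other (5 states) tracks the count of `0`s modulo 5. Each combined state is a pair, one component from each; accept when both components accept.
          0    1  
>  s0     s1   s2 
   s1     s3   s4 
 * s2     s4   s5 
   s3     s6   s7 
   s4     s7   s8 
   s5     s8   s9 
   s6    s10  s11 
   s7    s11  s12 
   s8    s12  s13 
   s9    s13   s0 
   s10    s2  s14 
   s11   s14  s15 
   s12   s15  s16 
   s13   s16   s1 
   s14    s5  s17 
   s15   s17  s18 
   s16   s18   s3 
   s17    s9  s19 
   s18   s19   s6 
   s19    s0  s10 
(> = start, * = accepting)

start=s0; accept=s2; s0-0->s1; s0-1->s2; s1-0->s3; s1-1->s4; s2-0->s4; s2-1->s5; s3-0->s6; s3-1->s7; s4-0->s7; s4-1->s8; s5-0->s8; s5-1->s9; s6-0->s10; s6-1->s11; s7-0->s11; s7-1->s12; s8-0->s12; s8-1->s13; s9-0->s13; s9-1->s0; s10-0->s2; s10-1->s14; s11-0->s14; s11-1->s15; s12-0->s15; s12-1->s16; s13-0->s16; s13-1->s1; s14-0->s5; s14-1->s17; s15-0->s17; s15-1->s18; s16-0->s18; s16-1->s3; s17-0->s9; s17-1->s19; s18-0->s19; s18-1->s6; s19-0->s0; s19-1->s10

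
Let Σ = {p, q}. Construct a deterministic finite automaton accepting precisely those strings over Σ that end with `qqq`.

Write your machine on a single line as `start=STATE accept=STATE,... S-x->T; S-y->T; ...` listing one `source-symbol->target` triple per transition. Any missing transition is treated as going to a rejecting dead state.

Remember how much of `qqq` the current input suffix matches. State s0 means no match yet; s1 means the last symbol is `q`; s2 means the last 2 symbols are `qq`; s3 means the last 3 symbols are `qqq`. Only s3 accepts. On a mismatch, fall back to the longest proper suffix that is still a prefix of `qqq`.
With 4 states:
        p   q  
>  s0   s0  s1 
   s1   s0  s2 
   s2   s0  s3 
 * s3   s0  s3 
(> = start, * = accepting)

start=s0; accept=s3; s0-p->s0; s0-q->s1; s1-p->s0; s1-q->s2; s2-p->s0; s2-q->s3; s3-p->s0; s3-q->s3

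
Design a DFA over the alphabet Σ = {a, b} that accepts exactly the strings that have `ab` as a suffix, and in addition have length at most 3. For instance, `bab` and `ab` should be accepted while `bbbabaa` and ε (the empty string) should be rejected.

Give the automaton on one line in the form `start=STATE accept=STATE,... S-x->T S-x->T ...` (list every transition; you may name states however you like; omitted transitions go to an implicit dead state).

start=s0 accept=s4,s7 s0-a->s1 s0-b->s2 s1-a->s3 s1-b->s4 s2-a->s3 s2-b->s5 s3-a->s6 s3-b->s7 s4-a->s6 s4-b->s8 s5-a->s6 s5-b->s8 s6-a->s9 s6-b->s10 s7-a->s9 s7-b->s11 s8-a->s9 s8-b->s11 s9-a->s9 s9-b->s10 s10-a->s9 s10-b->s11 s11-a->s9 s11-b->s11

Build one automaton per condition and run them in lockstep. One (3 states) tracks how much of the suffix `ab` has currently been matched; the other (5 states) tracks the input length, saturating at 4. Each combined state is a pair, one component from each; accept when both components accept.
12 states suffice.
          a    b  
>  s0     s1   s2 
   s1     s3   s4 
   s2     s3   s5 
   s3     s6   s7 
 * s4     s6   s8 
   s5     s6   s8 
   s6     s9  s10 
 * s7     s9  s11 
   s8     s9  s11 
   s9     s9  s10 
   s10    s9  s11 
   s11    s9  s11 
(> = start, * = accepting)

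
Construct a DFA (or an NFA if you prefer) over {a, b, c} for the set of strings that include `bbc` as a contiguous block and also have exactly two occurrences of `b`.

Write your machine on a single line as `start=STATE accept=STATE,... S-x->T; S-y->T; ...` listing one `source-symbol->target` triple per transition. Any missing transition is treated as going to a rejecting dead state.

Run two small machines in parallel and take their product. The first has 4 states tracking whether and how much of `bbc` has been seen; the second has 4 states tracking the count of `b`s, saturating at 3. A product state is a pair (one from each), accepting exactly when both do. After merging equivalent states the machine shrinks.
5 states suffice.
        a   b   c  
>  q0   q0  q1  q0 
   q1   q2  q3  q2 
   q2   q2  q2  q2 
   q3   q2  q2  q4 
 * q4   q4  q2  q4 
(> = start, * = accepting)

start=q0; accept=q4; q0-a->q0; q0-b->q1; q0-c->q0; q1-a->q2; q1-b->q3; q1-c->q2; q2-a->q2; q2-b->q2; q2-c->q2; q3-a->q2; q3-b->q2; q3-c->q4; q4-a->q4; q4-b->q2; q4-c->q4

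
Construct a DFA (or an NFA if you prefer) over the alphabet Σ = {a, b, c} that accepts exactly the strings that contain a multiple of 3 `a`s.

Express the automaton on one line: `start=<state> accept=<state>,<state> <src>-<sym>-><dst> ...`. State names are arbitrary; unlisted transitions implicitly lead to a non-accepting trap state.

start=s0 accept=s0 s0-a->s1 s0-b->s0 s0-c->s0 s1-a->s2 s1-b->s1 s1-c->s1 s2-a->s0 s2-b->s2 s2-c->s2

Keep the running count of `a`s modulo 3: each `a` advances along the cycle s0 → s1 → s2 → s0 while other symbols loop. Accept at s0.
        a   b   c  
>* s0   s1  s0  s0 
   s1   s2  s1  s1 
   s2   s0  s2  s2 
(> = start, * = accepting)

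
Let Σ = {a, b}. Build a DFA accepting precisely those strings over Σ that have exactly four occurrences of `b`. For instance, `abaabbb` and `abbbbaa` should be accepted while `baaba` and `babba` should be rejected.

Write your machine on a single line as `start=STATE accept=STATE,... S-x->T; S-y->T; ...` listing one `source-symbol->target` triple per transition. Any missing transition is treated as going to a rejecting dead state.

start=q0; accept=q4; q0-a->q0; q0-b->q1; q1-a->q1; q1-b->q2; q2-a->q2; q2-b->q3; q3-a->q3; q3-b->q4; q4-a->q4; q4-b->q5; q5-a->q5; q5-b->q5

Count `b`s, saturating at 5: states q0 through q4 mean 0 through 4 `b`s seen; q5 means more than 4. Each `b` increments (capped at q5); other symbols loop. Accept from {q4}.
With 6 states:
        a   b  
>  q0   q0  q1 
   q1   q1  q2 
   q2   q2  q3 
   q3   q3  q4 
 * q4   q4  q5 
   q5   q5  q5 
(> = start, * = accepting)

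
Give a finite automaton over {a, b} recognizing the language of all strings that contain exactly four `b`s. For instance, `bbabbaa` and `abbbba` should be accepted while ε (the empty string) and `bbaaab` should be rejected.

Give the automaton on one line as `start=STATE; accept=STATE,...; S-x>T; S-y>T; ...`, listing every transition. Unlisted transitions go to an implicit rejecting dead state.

Only the number of `b`s matters, and only up to 5. Make a chain q0 → q1 → q2 → q3 → q4 → q5 advanced by each `b` (with q5 absorbing); every other symbol self-loops. The accepting set is {q4}.
6 states suffice.
        a   b  
>  q0   q0  q1 
   q1   q1  q2 
   q2   q2  q3 
   q3   q3  q4 
 * q4   q4  q5 
   q5   q5  q5 
(> = start, * = accepting)

start=q0; accept=q4; q0-a>q0; q0-b>q1; q1-a>q1; q1-b>q2; q2-a>q2; q2-b>q3; q3-a>q3; q3-b>q4; q4-a>q4; q4-b>q5; q5-a>q5; q5-b>q5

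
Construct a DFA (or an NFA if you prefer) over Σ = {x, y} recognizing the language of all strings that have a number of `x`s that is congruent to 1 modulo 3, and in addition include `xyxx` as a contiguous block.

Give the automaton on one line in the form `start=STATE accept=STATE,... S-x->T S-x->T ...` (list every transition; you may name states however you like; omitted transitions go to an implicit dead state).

Handle the two conditions separately and then intersect. One (3 states) tracks the count of `x`s modulo 3; the other (5 states) tracks whether and how much of `xyxx` has been seen. Each combined state is a pair, one component from each; accept when both components accept.
          x    y  
>  s0     s1   s0 
   s1     s2   s3 
   s2     s4   s5 
   s3     s6   s7 
   s4     s1   s8 
   s5     s9  s10 
   s6    s11   s5 
   s7     s2   s7 
   s8    s12   s0 
   s9    s13   s8 
   s10    s4  s10 
   s11   s13  s11 
   s12   s14   s3 
 * s13   s14  s13 
   s14   s11  s14 
(> = start, * = accepting)

start=s0 accept=s13 s0-x->s1 s0-y->s0 s1-x->s2 s1-y->s3 s2-x->s4 s2-y->s5 s3-x->s6 s3-y->s7 s4-x->s1 s4-y->s8 s5-x->s9 s5-y->s10 s6-x->s11 s6-y->s5 s7-x->s2 s7-y->s7 s8-x->s12 s8-y->s0 s9-x->s13 s9-y->s8 s10-x->s4 s10-y->s10 s11-x->s13 s11-y->s11 s12-x->s14 s12-y->s3 s13-x->s14 s13-y->s13 s14-x->s11 s14-y->s14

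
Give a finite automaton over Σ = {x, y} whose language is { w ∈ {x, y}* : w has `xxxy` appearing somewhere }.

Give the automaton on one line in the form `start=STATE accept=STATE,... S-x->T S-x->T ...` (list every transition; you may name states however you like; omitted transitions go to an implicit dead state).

Track how much of `xxxy` has been matched so far: state S0 is no progress, S4 is the absorbing accept state reached once `xxxy` has occurred. Intermediate states record partial matches; on a mismatch, fall back to the longest reusable overlap.
With 5 states:
        x   y  
>  S0   S1  S0 
   S1   S2  S0 
   S2   S3  S0 
   S3   S3  S4 
 * S4   S4  S4 
(> = start, * = accepting)

start=S0 accept=S4 S0-x->S1 S0-y->S0 S1-x->S2 S1-y->S0 S2-x->S3 S2-y->S0 S3-x->S3 S3-y->S4 S4-x->S4 S4-y->S4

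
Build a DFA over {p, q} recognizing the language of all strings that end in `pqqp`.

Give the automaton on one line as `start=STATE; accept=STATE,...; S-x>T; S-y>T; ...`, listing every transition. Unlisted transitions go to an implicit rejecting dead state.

start=s0; accept=s4; s0-p>s1; s0-q>s0; s1-p>s1; s1-q>s2; s2-p>s1; s2-q>s3; s3-p>s4; s3-q>s0; s4-p>s1; s4-q>s2

Let each state record the length of the longest suffix of the input read so far that is also a prefix of `pqqp`. s1 means the last symbol is `p`; s2 means the last 2 symbols are `pq`; s3 means the last 3 symbols are `pqq`; s4 means the last 4 symbols are `pqqp`. Accept only at s4, where the string currently ends in `pqqp`.
With 5 states:
        p   q  
>  s0   s1  s0 
   s1   s1  s2 
   s2   s1  s3 
   s3   s4  s0 
 * s4   s1  s2 
(> = start, * = accepting)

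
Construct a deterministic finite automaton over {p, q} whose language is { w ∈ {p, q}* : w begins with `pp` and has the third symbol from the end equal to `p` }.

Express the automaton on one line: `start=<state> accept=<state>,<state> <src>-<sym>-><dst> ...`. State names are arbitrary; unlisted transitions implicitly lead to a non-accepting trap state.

start=S0 accept=S7,S8,S15,S16 S0-p->S1 S0-q->S2 S1-p->S3 S1-q->S4 S2-p->S5 S2-q->S6 S3-p->S7 S3-q->S8 S4-p->S9 S4-q->S10 S5-p->S11 S5-q->S12 S6-p->S13 S6-q->S14 S7-p->S7 S7-q->S8 S8-p->S15 S8-q->S16 S9-p->S11 S9-q->S12 S10-p->S13 S10-q->S14 S11-p->S17 S11-q->S18 S12-p->S9 S12-q->S10 S13-p->S11 S13-q->S12 S14-p->S13 S14-q->S14 S15-p->S19 S15-q->S20 S16-p->S21 S16-q->S22 S17-p->S17 S17-q->S18 S18-p->S9 S18-q->S10 S19-p->S7 S19-q->S8 S20-p->S15 S20-q->S16 S21-p->S19 S21-q->S20 S22-p->S21 S22-q->S22

Run two small machines in parallel and take their product. One (4 states) tracks whether the input so far still matches the prefix `pp`; the other (15 states) tracks the last 3 symbols read. Each combined state is a pair, one component from each; accept when both components accept.
          p    q  
>  S0     S1   S2 
   S1     S3   S4 
   S2     S5   S6 
   S3     S7   S8 
   S4     S9  S10 
   S5    S11  S12 
   S6    S13  S14 
 * S7     S7   S8 
 * S8    S15  S16 
   S9    S11  S12 
   S10   S13  S14 
   S11   S17  S18 
   S12    S9  S10 
   S13   S11  S12 
   S14   S13  S14 
 * S15   S19  S20 
 * S16   S21  S22 
   S17   S17  S18 
   S18    S9  S10 
   S19    S7   S8 
   S20   S15  S16 
   S21   S19  S20 
   S22   S21  S22 
(> = start, * = accepting)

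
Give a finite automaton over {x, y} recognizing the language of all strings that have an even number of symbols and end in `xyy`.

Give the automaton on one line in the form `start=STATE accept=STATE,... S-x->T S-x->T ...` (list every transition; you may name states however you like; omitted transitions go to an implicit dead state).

Build one automaton per condition and run them in lockstep. One (2 states) tracks the input length modulo 2; the other (4 states) tracks how much of the suffix `xyy` has currently been matched. Each combined state is a pair, one component from each; accept when both components accept.
8 states suffice.
       x  y 
>  A   B  C 
   B   D  E 
   C   D  A 
   D   B  F 
   E   B  G 
   F   D  H 
   G   D  A 
 * H   B  C 
(> = start, * = accepting)

start=A accept=H A-x->B A-y->C B-x->D B-y->E C-x->D C-y->A D-x->B D-y->F E-x->B E-y->G F-x->D F-y->H G-x->D G-y->A H-x->B H-y->C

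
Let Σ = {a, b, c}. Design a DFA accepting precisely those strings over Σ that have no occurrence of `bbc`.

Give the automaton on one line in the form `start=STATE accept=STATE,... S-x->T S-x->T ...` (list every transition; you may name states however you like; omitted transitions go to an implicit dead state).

This is the complement of 'contains `bbc`'. Use the same substring-matching states — q0 through q3 holding how much of `bbc` has just been matched — but flip the accepting set: everything except the trap q3 accepts.
        a   b   c  
>* q0   q0  q1  q0 
 * q1   q0  q2  q0 
 * q2   q0  q2  q3 
   q3   q3  q3  q3 
(> = start, * = accepting)

start=q0 accept=q0,q1,q2 q0-a->q0 q0-b->q1 q0-c->q0 q1-a->q0 q1-b->q2 q1-c->q0 q2-a->q0 q2-b->q2 q2-c->q3 q3-a->q3 q3-b->q3 q3-c->q3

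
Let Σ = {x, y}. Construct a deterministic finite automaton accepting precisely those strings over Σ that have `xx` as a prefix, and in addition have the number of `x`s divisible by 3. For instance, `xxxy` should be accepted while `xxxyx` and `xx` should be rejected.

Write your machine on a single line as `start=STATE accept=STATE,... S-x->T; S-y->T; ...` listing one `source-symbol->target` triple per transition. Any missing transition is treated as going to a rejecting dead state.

Run two small machines in parallel and take their product. The first has 4 states tracking whether the input so far still matches the prefix `xx`; the second has 3 states tracking the count of `x`s modulo 3. A product state is a pair (one from each), accepting exactly when both do. Equivalent product states are then merged.
With 6 states:
       x  y 
>  A   B  C 
   B   D  C 
   C   C  C 
   D   E  D 
 * E   F  E 
   F   D  F 
(> = start, * = accepting)

start=A; accept=E; A-x->B; A-y->C; B-x->D; B-y->C; C-x->C; C-y->C; D-x->E; D-y->D; E-x->F; E-y->E; F-x->D; F-y->F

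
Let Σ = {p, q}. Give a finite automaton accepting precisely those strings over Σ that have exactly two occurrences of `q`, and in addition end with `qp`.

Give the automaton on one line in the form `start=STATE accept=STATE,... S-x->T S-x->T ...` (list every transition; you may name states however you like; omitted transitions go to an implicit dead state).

start=S0 accept=S5 S0-p->S0 S0-q->S1 S1-p->S2 S1-q->S3 S2-p->S4 S2-q->S3 S3-p->S5 S3-q->S6 S4-p->S4 S4-q->S3 S5-p->S7 S5-q->S6 S6-p->S8 S6-q->S6 S7-p->S7 S7-q->S6 S8-p->S9 S8-q->S6 S9-p->S9 S9-q->S6

Build one automaton per condition and run them in lockstep. The first has 4 states tracking the count of `q`s, saturating at 3; the second has 3 states tracking how much of the suffix `qp` has currently been matched. A product state is a pair (one from each), accepting exactly when both do.
With 10 states:
        p   q  
>  S0   S0  S1 
   S1   S2  S3 
   S2   S4  S3 
   S3   S5  S6 
   S4   S4  S3 
 * S5   S7  S6 
   S6   S8  S6 
   S7   S7  S6 
   S8   S9  S6 
   S9   S9  S6 
(> = start, * = accepting)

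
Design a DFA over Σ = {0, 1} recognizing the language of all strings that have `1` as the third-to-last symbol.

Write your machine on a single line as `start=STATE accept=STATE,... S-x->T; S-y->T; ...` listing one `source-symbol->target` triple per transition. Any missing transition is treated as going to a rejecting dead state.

start=S0; accept=S11,S12,S13,S14; S0-0->S1; S0-1->S2; S1-0->S3; S1-1->S4; S2-0->S5; S2-1->S6; S3-0->S7; S3-1->S8; S4-0->S9; S4-1->S10; S5-0->S11; S5-1->S12; S6-0->S13; S6-1->S14; S7-0->S7; S7-1->S8; S8-0->S9; S8-1->S10; S9-0->S11; S9-1->S12; S10-0->S13; S10-1->S14; S11-0->S7; S11-1->S8; S12-0->S9; S12-1->S10; S13-0->S11; S13-1->S12; S14-0->S13; S14-1->S14

A DFA must remember the last 3 symbols (since which symbol is third-to-last isn't known until the input ends). Use one state per possible window of the last ≤3 symbols; accept from those whose window starts with `1`.
A 15-state machine:
          0    1  
>  S0     S1   S2 
   S1     S3   S4 
   S2     S5   S6 
   S3     S7   S8 
   S4     S9  S10 
   S5    S11  S12 
   S6    S13  S14 
   S7     S7   S8 
   S8     S9  S10 
   S9    S11  S12 
   S10   S13  S14 
 * S11    S7   S8 
 * S12    S9  S10 
 * S13   S11  S12 
 * S14   S13  S14 
(> = start, * = accepting)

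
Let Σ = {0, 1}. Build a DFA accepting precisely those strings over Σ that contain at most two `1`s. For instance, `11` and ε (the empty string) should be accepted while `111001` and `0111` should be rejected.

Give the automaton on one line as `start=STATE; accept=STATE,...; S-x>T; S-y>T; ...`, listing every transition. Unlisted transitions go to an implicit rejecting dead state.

Only the number of `1`s matters, and only up to 3. Make a chain s0 → s1 → s2 → s3 advanced by each `1` (with s3 absorbing); every other symbol self-loops. The accepting set is {s0, s1, s2}.
4 states suffice.
        0   1  
>* s0   s0  s1 
 * s1   s1  s2 
 * s2   s2  s3 
   s3   s3  s3 
(> = start, * = accepting)

start=s0; accept=s0,s1,s2; s0-0>s0; s0-1>s1; s1-0>s1; s1-1>s2; s2-0>s2; s2-1>s3; s3-0>s3; s3-1>s3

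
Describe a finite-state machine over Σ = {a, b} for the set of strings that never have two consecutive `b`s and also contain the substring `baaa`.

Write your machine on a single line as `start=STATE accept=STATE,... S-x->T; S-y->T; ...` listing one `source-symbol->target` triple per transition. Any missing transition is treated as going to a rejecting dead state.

start=s0; accept=s6,s8; s0-a->s0; s0-b->s1; s1-a->s2; s1-b->s3; s2-a->s4; s2-b->s1; s3-a->s5; s3-b->s3; s4-a->s6; s4-b->s1; s5-a->s7; s5-b->s3; s6-a->s6; s6-b->s8; s7-a->s9; s7-b->s3; s8-a->s6; s8-b->s9; s9-a->s9; s9-b->s9

Build one automaton per condition and run them in lockstep. The first has 3 states tracking partial matches of the forbidden pattern `bb`; the second has 5 states tracking whether and how much of `baaa` has been seen. A product state is a pair (one from each), accepting exactly when both do.
With 10 states:
        a   b  
>  s0   s0  s1 
   s1   s2  s3 
   s2   s4  s1 
   s3   s5  s3 
   s4   s6  s1 
   s5   s7  s3 
 * s6   s6  s8 
   s7   s9  s3 
 * s8   s6  s9 
   s9   s9  s9 
(> = start, * = accepting)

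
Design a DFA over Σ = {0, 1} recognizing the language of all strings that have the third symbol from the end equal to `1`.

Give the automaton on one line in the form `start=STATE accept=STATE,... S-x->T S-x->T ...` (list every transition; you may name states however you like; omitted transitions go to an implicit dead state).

A DFA must remember the last 3 symbols (since which symbol is third-to-last isn't known until the input ends). Use one state per possible window of the last ≤3 symbols; accept from those whose window starts with `1`.
With 15 states:
          0    1  
>  q0     q1   q2 
   q1     q3   q4 
   q2     q5   q6 
   q3     q7   q8 
   q4     q9  q10 
   q5    q11  q12 
   q6    q13  q14 
   q7     q7   q8 
   q8     q9  q10 
   q9    q11  q12 
   q10   q13  q14 
 * q11    q7   q8 
 * q12    q9  q10 
 * q13   q11  q12 
 * q14   q13  q14 
(> = start, * = accepting)

start=q0 accept=q11,q12,q13,q14 q0-0->q1 q0-1->q2 q1-0->q3 q1-1->q4 q2-0->q5 q2-1->q6 q3-0->q7 q3-1->q8 q4-0->q9 q4-1->q10 q5-0->q11 q5-1->q12 q6-0->q13 q6-1->q14 q7-0->q7 q7-1->q8 q8-0->q9 q8-1->q10 q9-0->q11 q9-1->q12 q10-0->q13 q10-1->q14 q11-0->q7 q11-1->q8 q12-0->q9 q12-1->q10 q13-0->q11 q13-1->q12 q14-0->q13 q14-1->q14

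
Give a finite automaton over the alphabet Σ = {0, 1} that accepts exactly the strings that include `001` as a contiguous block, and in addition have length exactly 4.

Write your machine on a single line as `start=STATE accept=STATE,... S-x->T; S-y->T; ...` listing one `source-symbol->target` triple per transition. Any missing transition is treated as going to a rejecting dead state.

start=s0; accept=s11; s0-0->s1; s0-1->s2; s1-0->s3; s1-1->s4; s2-0->s5; s2-1->s4; s3-0->s6; s3-1->s7; s4-0->s8; s4-1->s9; s5-0->s6; s5-1->s9; s6-0->s10; s6-1->s11; s7-0->s11; s7-1->s11; s8-0->s10; s8-1->s12; s9-0->s13; s9-1->s12; s10-0->s14; s10-1->s15; s11-0->s15; s11-1->s15; s12-0->s16; s12-1->s17; s13-0->s14; s13-1->s17; s14-0->s14; s14-1->s15; s15-0->s15; s15-1->s15; s16-0->s14; s16-1->s17; s17-0->s16; s17-1->s17

Run two small machines in parallel and take their product. One (4 states) tracks whether and how much of `001` has been seen; the other (6 states) tracks the input length, saturating at 5. Each combined state is a pair, one component from each; accept when both components accept.
With 18 states:
          0    1  
>  s0     s1   s2 
   s1     s3   s4 
   s2     s5   s4 
   s3     s6   s7 
   s4     s8   s9 
   s5     s6   s9 
   s6    s10  s11 
   s7    s11  s11 
   s8    s10  s12 
   s9    s13  s12 
   s10   s14  s15 
 * s11   s15  s15 
   s12   s16  s17 
   s13   s14  s17 
   s14   s14  s15 
   s15   s15  s15 
   s16   s14  s17 
   s17   s16  s17 
(> = start, * = accepting)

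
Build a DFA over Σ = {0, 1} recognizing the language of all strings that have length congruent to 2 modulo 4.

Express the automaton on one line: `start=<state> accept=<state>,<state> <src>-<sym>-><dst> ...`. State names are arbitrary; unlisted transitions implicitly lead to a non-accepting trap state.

Only the length mod 4 matters, so use a 4-cycle: from any state, every input symbol moves to the next state, wrapping D back to A. Mark C accepting.
With 4 states:
       0  1 
>  A   B  B 
   B   C  C 
 * C   D  D 
   D   A  A 
(> = start, * = accepting)

start=A accept=C A-0->B A-1->B B-0->C B-1->C C-0->D C-1->D D-0->A D-1->A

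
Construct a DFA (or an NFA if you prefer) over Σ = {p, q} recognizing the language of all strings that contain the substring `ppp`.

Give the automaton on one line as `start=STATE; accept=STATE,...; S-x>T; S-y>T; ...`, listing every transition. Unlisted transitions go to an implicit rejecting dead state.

start=A; accept=D; A-p>B; A-q>A; B-p>C; B-q>A; C-p>D; C-q>A; D-p>D; D-q>D

States A..C record the length of the longest prefix of `ppp` that matches the current input suffix. Reaching D means `ppp` has been seen, and we stay there forever. Accept from D.
A 4-state machine:
       p  q 
>  A   B  A 
   B   C  A 
   C   D  A 
 * D   D  D 
(> = start, * = accepting)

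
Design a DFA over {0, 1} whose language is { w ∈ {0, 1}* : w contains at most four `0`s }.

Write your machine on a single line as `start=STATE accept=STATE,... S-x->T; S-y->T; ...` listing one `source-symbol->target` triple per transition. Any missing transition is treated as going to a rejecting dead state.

Only the number of `0`s matters, and only up to 5. Make a chain S0 → S1 → S2 → S3 → S4 → S5 advanced by each `0` (with S5 absorbing); every other symbol self-loops. The accepting set is {S0, S1, S2, S3, S4}.
        0   1  
>* S0   S1  S0 
 * S1   S2  S1 
 * S2   S3  S2 
 * S3   S4  S3 
 * S4   S5  S4 
   S5   S5  S5 
(> = start, * = accepting)

start=S0; accept=S0,S1,S2,S3,S4; S0-0->S1; S0-1->S0; S1-0->S2; S1-1->S1; S2-0->S3; S2-1->S2; S3-0->S4; S3-1->S3; S4-0->S5; S4-1->S4; S5-0->S5; S5-1->S5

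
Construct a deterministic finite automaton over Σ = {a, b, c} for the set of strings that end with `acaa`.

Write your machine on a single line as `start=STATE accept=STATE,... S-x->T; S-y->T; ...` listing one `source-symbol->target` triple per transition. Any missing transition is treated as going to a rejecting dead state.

Remember how much of `acaa` the current input suffix matches. State S0 means no match yet; S1 means the last symbol is `a`; S2 means the last 2 symbols are `ac`; S3 means the last 3 symbols are `aca`; S4 means the last 4 symbols are `acaa`. Only S4 accepts. On a mismatch, fall back to the longest proper suffix that is still a prefix of `acaa`.
With 5 states:
        a   b   c  
>  S0   S1  S0  S0 
   S1   S1  S0  S2 
   S2   S3  S0  S0 
   S3   S4  S0  S2 
 * S4   S1  S0  S2 
(> = start, * = accepting)

start=S0; accept=S4; S0-a->S1; S0-b->S0; S0-c->S0; S1-a->S1; S1-b->S0; S1-c->S2; S2-a->S3; S2-b->S0; S2-c->S0; S3-a->S4; S3-b->S0; S3-c->S2; S4-a->S1; S4-b->S0; S4-c->S2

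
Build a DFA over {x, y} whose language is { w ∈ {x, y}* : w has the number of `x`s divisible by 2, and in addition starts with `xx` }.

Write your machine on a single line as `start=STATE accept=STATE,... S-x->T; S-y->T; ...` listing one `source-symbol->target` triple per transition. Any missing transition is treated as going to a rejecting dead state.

start=q0; accept=q3; q0-x->q1; q0-y->q2; q1-x->q3; q1-y->q4; q2-x->q4; q2-y->q2; q3-x->q5; q3-y->q3; q4-x->q2; q4-y->q4; q5-x->q3; q5-y->q5

Run two small machines in parallel and take their product. The first has 2 states tracking the count of `x`s modulo 2; the second has 4 states tracking whether the input so far still matches the prefix `xx`. A product state is a pair (one from each), accepting exactly when both do.
        x   y  
>  q0   q1  q2 
   q1   q3  q4 
   q2   q4  q2 
 * q3   q5  q3 
   q4   q2  q4 
   q5   q3  q5 
(> = start, * = accepting)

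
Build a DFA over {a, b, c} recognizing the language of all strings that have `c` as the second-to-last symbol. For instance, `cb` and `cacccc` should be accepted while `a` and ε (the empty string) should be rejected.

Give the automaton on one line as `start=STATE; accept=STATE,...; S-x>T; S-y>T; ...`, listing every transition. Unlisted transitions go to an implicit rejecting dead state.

start=S0; accept=S10,S11,S12; S0-a>S1; S0-b>S2; S0-c>S3; S1-a>S4; S1-b>S5; S1-c>S6; S2-a>S7; S2-b>S8; S2-c>S9; S3-a>S10; S3-b>S11; S3-c>S12; S4-a>S4; S4-b>S5; S4-c>S6; S5-a>S7; S5-b>S8; S5-c>S9; S6-a>S10; S6-b>S11; S6-c>S12; S7-a>S4; S7-b>S5; S7-c>S6; S8-a>S7; S8-b>S8; S8-c>S9; S9-a>S10; S9-b>S11; S9-c>S12; S10-a>S4; S10-b>S5; S10-c>S6; S11-a>S7; S11-b>S8; S11-c>S9; S12-a>S10; S12-b>S11; S12-c>S12

A DFA must remember the last 2 symbols (since which symbol is second-to-last isn't known until the input ends). Use one state per possible window of the last ≤2 symbols; accept from those whose window starts with `c`.
13 states suffice.
          a    b    c  
>  S0     S1   S2   S3 
   S1     S4   S5   S6 
   S2     S7   S8   S9 
   S3    S10  S11  S12 
   S4     S4   S5   S6 
   S5     S7   S8   S9 
   S6    S10  S11  S12 
   S7     S4   S5   S6 
   S8     S7   S8   S9 
   S9    S10  S11  S12 
 * S10    S4   S5   S6 
 * S11    S7   S8   S9 
 * S12   S10  S11  S12 
(> = start, * = accepting)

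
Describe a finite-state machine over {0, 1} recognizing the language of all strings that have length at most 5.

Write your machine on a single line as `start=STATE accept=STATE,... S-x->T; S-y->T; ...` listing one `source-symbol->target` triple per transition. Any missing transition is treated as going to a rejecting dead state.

start=s0; accept=s0,s1,s2,s3,s4,s5; s0-0->s1; s0-1->s1; s1-0->s2; s1-1->s2; s2-0->s3; s2-1->s3; s3-0->s4; s3-1->s4; s4-0->s5; s4-1->s5; s5-0->s6; s5-1->s6; s6-0->s6; s6-1->s6

Count input length up to 6: every symbol moves from s0 toward s6, which means 'more than 5' and absorbs. Accept from {s0, s1, s2, s3, s4, s5}.
With 7 states:
        0   1  
>* s0   s1  s1 
 * s1   s2  s2 
 * s2   s3  s3 
 * s3   s4  s4 
 * s4   s5  s5 
 * s5   s6  s6 
   s6   s6  s6 
(> = start, * = accepting)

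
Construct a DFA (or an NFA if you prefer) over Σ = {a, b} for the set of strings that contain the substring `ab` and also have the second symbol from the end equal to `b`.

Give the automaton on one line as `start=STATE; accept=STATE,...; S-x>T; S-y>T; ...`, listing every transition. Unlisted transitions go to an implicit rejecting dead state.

Build one automaton per condition and run them in lockstep. One (3 states) tracks whether and how much of `ab` has been seen; the other (7 states) tracks the last 2 symbols read. Each combined state is a pair, one component from each; accept when both components accept. After merging equivalent states the machine shrinks.
A 5-state machine:
        a   b  
>  q0   q1  q0 
   q1   q1  q2 
   q2   q3  q4 
 * q3   q1  q2 
 * q4   q3  q4 
(> = start, * = accepting)

start=q0; accept=q3,q4; q0-a>q1; q0-b>q0; q1-a>q1; q1-b>q2; q2-a>q3; q2-b>q4; q3-a>q1; q3-b>q2; q4-a>q3; q4-b>q4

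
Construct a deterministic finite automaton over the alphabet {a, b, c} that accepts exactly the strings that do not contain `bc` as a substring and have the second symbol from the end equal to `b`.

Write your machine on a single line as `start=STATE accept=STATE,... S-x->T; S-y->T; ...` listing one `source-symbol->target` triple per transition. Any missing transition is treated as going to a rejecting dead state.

Run two small machines in parallel and take their product. One (3 states) tracks partial matches of the forbidden pattern `bc`; the other (13 states) tracks the last 2 symbols read. Each combined state is a pair, one component from each; accept when both components accept.
With 21 states:
          a    b    c  
>  S0     S1   S2   S3 
   S1     S4   S5   S6 
   S2     S7   S8   S9 
   S3    S10  S11  S12 
   S4     S4   S5   S6 
   S5     S7   S8   S9 
   S6    S10  S11  S12 
 * S7     S4   S5   S6 
 * S8     S7   S8   S9 
   S9    S13  S14  S15 
   S10    S4   S5   S6 
   S11    S7   S8   S9 
   S12   S10  S11  S12 
   S13   S16  S17  S18 
   S14   S19  S20   S9 
   S15   S13  S14  S15 
   S16   S16  S17  S18 
   S17   S19  S20   S9 
   S18   S13  S14  S15 
   S19   S16  S17  S18 
   S20   S19  S20   S9 
(> = start, * = accepting)

start=S0; accept=S7,S8; S0-a->S1; S0-b->S2; S0-c->S3; S1-a->S4; S1-b->S5; S1-c->S6; S2-a->S7; S2-b->S8; S2-c->S9; S3-a->S10; S3-b->S11; S3-c->S12; S4-a->S4; S4-b->S5; S4-c->S6; S5-a->S7; S5-b->S8; S5-c->S9; S6-a->S10; S6-b->S11; S6-c->S12; S7-a->S4; S7-b->S5; S7-c->S6; S8-a->S7; S8-b->S8; S8-c->S9; S9-a->S13; S9-b->S14; S9-c->S15; S10-a->S4; S10-b->S5; S10-c->S6; S11-a->S7; S11-b->S8; S11-c->S9; S12-a->S10; S12-b->S11; S12-c->S12; S13-a->S16; S13-b->S17; S13-c->S18; S14-a->S19; S14-b->S20; S14-c->S9; S15-a->S13; S15-b->S14; S15-c->S15; S16-a->S16; S16-b->S17; S16-c->S18; S17-a->S19; S17-b->S20; S17-c->S9; S18-a->S13; S18-b->S14; S18-c->S15; S19-a->S16; S19-b->S17; S19-c->S18; S20-a->S19; S20-b->S20; S20-c->S9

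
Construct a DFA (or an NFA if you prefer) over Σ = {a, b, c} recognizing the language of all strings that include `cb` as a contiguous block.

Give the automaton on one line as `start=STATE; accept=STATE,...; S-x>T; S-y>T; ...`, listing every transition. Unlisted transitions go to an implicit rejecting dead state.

start=q0; accept=q2; q0-a>q0; q0-b>q0; q0-c>q1; q1-a>q0; q1-b>q2; q1-c>q1; q2-a>q2; q2-b>q2; q2-c>q2

States q0..q1 record the length of the longest prefix of `cb` that matches the current input suffix. Reaching q2 means `cb` has been seen, and we stay there forever. Accept from q2.
A 3-state machine:
        a   b   c  
>  q0   q0  q0  q1 
   q1   q0  q2  q1 
 * q2   q2  q2  q2 
(> = start, * = accepting)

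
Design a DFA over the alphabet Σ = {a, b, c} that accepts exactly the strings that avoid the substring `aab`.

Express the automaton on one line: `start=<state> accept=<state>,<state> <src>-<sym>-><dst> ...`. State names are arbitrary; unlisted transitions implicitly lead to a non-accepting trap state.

start=q0 accept=q0,q1,q2 q0-a->q1 q0-b->q0 q0-c->q0 q1-a->q2 q1-b->q0 q1-c->q0 q2-a->q2 q2-b->q3 q2-c->q0 q3-a->q3 q3-b->q3 q3-c->q3

Track partial matches of the forbidden pattern `aab`. State q3 is a dead state reached once `aab` has occurred; every other state accepts. q0 means no part of `aab` is currently matched.
4 states suffice.
        a   b   c  
>* q0   q1  q0  q0 
 * q1   q2  q0  q0 
 * q2   q2  q3  q0 
   q3   q3  q3  q3 
(> = start, * = accepting)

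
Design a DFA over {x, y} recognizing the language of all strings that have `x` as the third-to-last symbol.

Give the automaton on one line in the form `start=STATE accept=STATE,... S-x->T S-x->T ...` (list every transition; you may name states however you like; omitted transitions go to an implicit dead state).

A DFA must remember the last 3 symbols (since which symbol is third-to-last isn't known until the input ends). Use one state per possible window of the last ≤3 symbols; accept from those whose window starts with `x`.
15 states suffice.
       x  y 
>  A   B  C 
   B   D  E 
   C   F  G 
   D   H  I 
   E   J  K 
   F   L  M 
   G   N  O 
 * H   H  I 
 * I   J  K 
 * J   L  M 
 * K   N  O 
   L   H  I 
   M   J  K 
   N   L  M 
   O   N  O 
(> = start, * = accepting)

start=A accept=H,I,J,K A-x->B A-y->C B-x->D B-y->E C-x->F C-y->G D-x->H D-y->I E-x->J E-y->K F-x->L F-y->M G-x->N G-y->O H-x->H H-y->I I-x->J I-y->K J-x->L J-y->M K-x->N K-y->O L-x->H L-y->I M-x->J M-y->K N-x->L N-y->M O-x->N O-y->O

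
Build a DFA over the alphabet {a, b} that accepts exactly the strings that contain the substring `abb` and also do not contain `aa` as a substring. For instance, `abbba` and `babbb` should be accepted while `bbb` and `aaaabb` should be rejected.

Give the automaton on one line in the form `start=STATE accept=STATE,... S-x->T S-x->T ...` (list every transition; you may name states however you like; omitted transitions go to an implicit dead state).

Run two small machines in parallel and take their product. One (4 states) tracks whether and how much of `abb` has been seen; the other (3 states) tracks partial matches of the forbidden pattern `aa`. Each combined state is a pair, one component from each; accept when both components accept. After merging equivalent states the machine shrinks.
With 6 states:
        a   b  
>  q0   q1  q0 
   q1   q2  q3 
   q2   q2  q2 
   q3   q1  q4 
 * q4   q5  q4 
 * q5   q2  q4 
(> = start, * = accepting)

start=q0 accept=q4,q5 q0-a->q1 q0-b->q0 q1-a->q2 q1-b->q3 q2-a->q2 q2-b->q2 q3-a->q1 q3-b->q4 q4-a->q5 q4-b->q4 q5-a->q2 q5-b->q4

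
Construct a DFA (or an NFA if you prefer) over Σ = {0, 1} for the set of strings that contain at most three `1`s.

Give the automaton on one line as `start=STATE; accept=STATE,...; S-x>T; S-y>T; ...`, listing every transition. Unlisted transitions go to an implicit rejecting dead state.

start=q0; accept=q0,q1,q2,q3; q0-0>q0; q0-1>q1; q1-0>q1; q1-1>q2; q2-0>q2; q2-1>q3; q3-0>q3; q3-1>q4; q4-0>q4; q4-1>q4

Count `1`s, saturating at 4: states q0 through q3 mean 0 through 3 `1`s seen; q4 means more than 3. Each `1` increments (capped at q4); other symbols loop. Accept from {q0, q1, q2, q3}.
        0   1  
>* q0   q0  q1 
 * q1   q1  q2 
 * q2   q2  q3 
 * q3   q3  q4 
   q4   q4  q4 
(> = start, * = accepting)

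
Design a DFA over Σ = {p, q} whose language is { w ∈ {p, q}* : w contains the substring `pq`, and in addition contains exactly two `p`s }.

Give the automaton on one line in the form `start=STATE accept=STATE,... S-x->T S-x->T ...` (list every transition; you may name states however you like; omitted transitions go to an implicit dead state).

start=A accept=F A-p->B A-q->A B-p->C B-q->D C-p->E C-q->F D-p->F D-q->D E-p->E E-q->E F-p->E F-q->F

Build one automaton per condition and run them in lockstep. The first has 3 states tracking whether and how much of `pq` has been seen; the second has 4 states tracking the count of `p`s, saturating at 3. A product state is a pair (one from each), accepting exactly when both do. After merging equivalent states the machine shrinks.
6 states suffice.
       p  q 
>  A   B  A 
   B   C  D 
   C   E  F 
   D   F  D 
   E   E  E 
 * F   E  F 
(> = start, * = accepting)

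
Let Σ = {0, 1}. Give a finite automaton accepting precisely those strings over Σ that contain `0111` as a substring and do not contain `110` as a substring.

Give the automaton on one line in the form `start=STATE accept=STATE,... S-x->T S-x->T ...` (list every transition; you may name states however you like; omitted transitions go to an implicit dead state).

start=q0 accept=q7 q0-0->q1 q0-1->q2 q1-0->q1 q1-1->q3 q2-0->q1 q2-1->q4 q3-0->q1 q3-1->q5 q4-0->q6 q4-1->q4 q5-0->q6 q5-1->q7 q6-0->q6 q6-1->q8 q7-0->q9 q7-1->q7 q8-0->q6 q8-1->q10 q9-0->q9 q9-1->q9 q10-0->q6 q10-1->q9

Run two small machines in parallel and take their product. One (5 states) tracks whether and how much of `0111` has been seen; the other (4 states) tracks partial matches of the forbidden pattern `110`. Each combined state is a pair, one component from each; accept when both components accept.
An 11-state machine:
          0    1  
>  q0     q1   q2 
   q1     q1   q3 
   q2     q1   q4 
   q3     q1   q5 
   q4     q6   q4 
   q5     q6   q7 
   q6     q6   q8 
 * q7     q9   q7 
   q8     q6  q10 
   q9     q9   q9 
   q10    q6   q9 
(> = start, * = accepting)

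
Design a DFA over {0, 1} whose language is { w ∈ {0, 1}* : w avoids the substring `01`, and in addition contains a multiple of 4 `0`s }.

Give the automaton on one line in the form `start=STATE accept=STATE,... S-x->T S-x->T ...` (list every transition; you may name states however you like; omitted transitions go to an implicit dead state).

start=q0 accept=q0,q6 q0-0->q1 q0-1->q0 q1-0->q2 q1-1->q3 q2-0->q4 q2-1->q5 q3-0->q5 q3-1->q3 q4-0->q6 q4-1->q7 q5-0->q7 q5-1->q5 q6-0->q1 q6-1->q8 q7-0->q8 q7-1->q7 q8-0->q3 q8-1->q8

Handle the two conditions separately and then intersect. One (3 states) tracks partial matches of the forbidden pattern `01`; the other (4 states) tracks the count of `0`s modulo 4. Each combined state is a pair, one component from each; accept when both components accept.
A 9-state machine:
        0   1  
>* q0   q1  q0 
   q1   q2  q3 
   q2   q4  q5 
   q3   q5  q3 
   q4   q6  q7 
   q5   q7  q5 
 * q6   q1  q8 
   q7   q8  q7 
   q8   q3  q8 
(> = start, * = accepting)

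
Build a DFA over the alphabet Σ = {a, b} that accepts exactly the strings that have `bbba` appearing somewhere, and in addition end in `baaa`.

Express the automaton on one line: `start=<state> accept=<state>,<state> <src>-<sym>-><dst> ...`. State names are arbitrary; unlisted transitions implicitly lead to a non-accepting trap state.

Build one automaton per condition and run them in lockstep. The first has 5 states tracking whether and how much of `bbba` has been seen; the second has 5 states tracking how much of the suffix `baaa` has currently been matched. A product state is a pair (one from each), accepting exactly when both do. Equivalent product states are then merged.
        a   b  
>  q0   q0  q1 
   q1   q0  q2 
   q2   q0  q3 
   q3   q4  q3 
   q4   q5  q3 
   q5   q6  q3 
 * q6   q7  q3 
   q7   q7  q3 
(> = start, * = accepting)

start=q0 accept=q6 q0-a->q0 q0-b->q1 q1-a->q0 q1-b->q2 q2-a->q0 q2-b->q3 q3-a->q4 q3-b->q3 q4-a->q5 q4-b->q3 q5-a->q6 q5-b->q3 q6-a->q7 q6-b->q3 q7-a->q7 q7-b->q3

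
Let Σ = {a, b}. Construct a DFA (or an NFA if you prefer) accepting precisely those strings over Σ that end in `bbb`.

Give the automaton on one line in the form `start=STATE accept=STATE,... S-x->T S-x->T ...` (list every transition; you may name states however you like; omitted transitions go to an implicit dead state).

Let each state record the length of the longest suffix of the input read so far that is also a prefix of `bbb`. q1 means the last symbol is `b`; q2 means the last 2 symbols are `bb`; q3 means the last 3 symbols are `bbb`. Accept only at q3, where the string currently ends in `bbb`.
        a   b  
>  q0   q0  q1 
   q1   q0  q2 
   q2   q0  q3 
 * q3   q0  q3 
(> = start, * = accepting)

start=q0 accept=q3 q0-a->q0 q0-b->q1 q1-a->q0 q1-b->q2 q2-a->q0 q2-b->q3 q3-a->q0 q3-b->q3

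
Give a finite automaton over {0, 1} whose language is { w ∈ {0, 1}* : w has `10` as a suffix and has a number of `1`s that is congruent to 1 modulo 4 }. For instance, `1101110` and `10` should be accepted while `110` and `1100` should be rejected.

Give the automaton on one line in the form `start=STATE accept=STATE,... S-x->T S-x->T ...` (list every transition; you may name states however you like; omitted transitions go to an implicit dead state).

start=q0 accept=q2 q0-0->q0 q0-1->q1 q1-0->q2 q1-1->q3 q2-0->q4 q2-1->q3 q3-0->q5 q3-1->q6 q4-0->q4 q4-1->q3 q5-0->q7 q5-1->q6 q6-0->q8 q6-1->q9 q7-0->q7 q7-1->q6 q8-0->q10 q8-1->q9 q9-0->q11 q9-1->q1 q10-0->q10 q10-1->q9 q11-0->q0 q11-1->q1

Handle the two conditions separately and then intersect. One (3 states) tracks how much of the suffix `10` has currently been matched; the other (4 states) tracks the count of `1`s modulo 4. Each combined state is a pair, one component from each; accept when both components accept.
          0    1  
>  q0     q0   q1 
   q1     q2   q3 
 * q2     q4   q3 
   q3     q5   q6 
   q4     q4   q3 
   q5     q7   q6 
   q6     q8   q9 
   q7     q7   q6 
   q8    q10   q9 
   q9    q11   q1 
   q10   q10   q9 
   q11    q0   q1 
(> = start, * = accepting)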